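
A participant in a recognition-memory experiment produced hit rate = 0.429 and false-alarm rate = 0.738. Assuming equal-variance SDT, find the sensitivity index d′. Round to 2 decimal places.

z(H) = -0.179
z(FA) = 0.637
d' = z(H) − z(FA) = -0.179 − 0.637 = -0.816

d′ = -0.82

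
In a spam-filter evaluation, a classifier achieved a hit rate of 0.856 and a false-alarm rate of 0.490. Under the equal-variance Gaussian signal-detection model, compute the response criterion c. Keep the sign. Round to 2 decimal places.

c = -0.52

Φ⁻¹(H) = 1.063
Φ⁻¹(FA) = -0.025
c = −½·[z(H) + z(FA)] = −0.5 × (1.063 + (-0.025)) = -0.519
c < 0: the classifier has a liberal response bias.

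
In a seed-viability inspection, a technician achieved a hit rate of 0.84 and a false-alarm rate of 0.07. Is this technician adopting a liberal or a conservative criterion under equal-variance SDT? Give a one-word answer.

conservative

z(H) = 0.994, z(FA) = -1.476
c = −½·(z(H) + z(FA)) = 0.241
c > 0 → conservative criterion (biased toward responding “no”).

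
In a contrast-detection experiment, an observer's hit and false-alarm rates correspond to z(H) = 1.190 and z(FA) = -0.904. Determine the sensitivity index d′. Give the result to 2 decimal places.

d' = z(H) − z(FA) = 1.190 − (-0.904) = 2.094

d′ = 2.09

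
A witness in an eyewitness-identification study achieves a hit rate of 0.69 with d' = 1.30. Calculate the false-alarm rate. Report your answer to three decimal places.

false-alarm rate = 0.211

z(hit rate) = z(0.69) = 0.4959
z(FA) = z(H) − d' = 0.4959 − 1.30 = -0.8041
false-alarm rate = Φ(-0.8041) = 0.2107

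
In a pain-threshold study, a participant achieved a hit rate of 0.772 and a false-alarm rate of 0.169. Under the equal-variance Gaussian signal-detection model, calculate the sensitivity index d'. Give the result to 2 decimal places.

d' = 1.70

z(H) = 0.7454
z(FA) = -0.9581
d' = z(H) − z(FA) = 0.7454 − (-0.9581) = 1.7035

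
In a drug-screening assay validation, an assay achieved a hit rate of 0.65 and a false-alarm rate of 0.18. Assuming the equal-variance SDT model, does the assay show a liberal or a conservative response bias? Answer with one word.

conservative

z(H) = 0.385, z(FA) = -0.915
c = −½·(z(H) + z(FA)) = 0.265
c > 0 → conservative criterion (biased toward responding “no”).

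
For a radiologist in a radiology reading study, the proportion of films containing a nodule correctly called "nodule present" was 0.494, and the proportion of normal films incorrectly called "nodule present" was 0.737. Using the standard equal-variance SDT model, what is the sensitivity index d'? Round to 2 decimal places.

Φ⁻¹(H) = Φ⁻¹(0.494) = -0.015
Φ⁻¹(FA) = Φ⁻¹(0.737) = 0.634
d' = z(H) − z(FA) = -0.015 − 0.634 = -0.649

d' = -0.65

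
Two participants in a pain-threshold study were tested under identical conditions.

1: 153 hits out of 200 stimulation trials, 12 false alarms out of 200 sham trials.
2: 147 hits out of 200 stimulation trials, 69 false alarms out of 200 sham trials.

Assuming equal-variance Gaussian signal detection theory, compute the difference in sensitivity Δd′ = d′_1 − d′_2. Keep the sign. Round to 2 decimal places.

Δd′ = 1.25

1: z(0.7650) = 0.722, z(0.0600) = -1.555, d' = 2.277
2: z(0.7350) = 0.628, z(0.3450) = -0.399, d' = 1.027
Δd' = d'_1 − d'_2 = 2.277 − 1.027 = 1.250
1 has the higher sensitivity.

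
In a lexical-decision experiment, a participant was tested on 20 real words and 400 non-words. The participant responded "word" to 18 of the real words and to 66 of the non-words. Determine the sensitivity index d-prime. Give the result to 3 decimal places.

H = 18/20 = 0.9000
FA = 66/400 = 0.1650
z(H) = 1.2816
z(FA) = -0.9741
d' = z(H) − z(FA) = 1.2816 − (-0.9741) = 2.2557

d-prime = 2.256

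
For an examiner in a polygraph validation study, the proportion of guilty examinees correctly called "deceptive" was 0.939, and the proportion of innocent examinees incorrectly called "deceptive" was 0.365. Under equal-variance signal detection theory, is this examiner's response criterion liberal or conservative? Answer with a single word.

liberal

z(H) = 1.546, z(FA) = -0.345
c = −½·(z(H) + z(FA)) = -0.6005
c < 0 → liberal criterion (biased toward responding “yes”).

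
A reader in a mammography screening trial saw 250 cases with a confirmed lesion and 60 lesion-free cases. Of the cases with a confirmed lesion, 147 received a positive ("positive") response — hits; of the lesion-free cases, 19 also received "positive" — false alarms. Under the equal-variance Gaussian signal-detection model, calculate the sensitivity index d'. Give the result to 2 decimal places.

H = 147/250 = 0.5880
FA = 19/60 = 0.3167
Φ⁻¹(0.5880) = 0.2224, Φ⁻¹(0.3167) = -0.4769
d' = z(H) − z(FA) = 0.2224 − (-0.4769) = 0.6993

d' = 0.70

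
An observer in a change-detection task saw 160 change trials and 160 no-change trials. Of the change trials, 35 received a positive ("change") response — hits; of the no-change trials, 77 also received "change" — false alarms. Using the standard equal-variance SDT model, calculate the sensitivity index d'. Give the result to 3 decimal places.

d' = -0.729

H = 35/160 = 0.2188
FA = 77/160 = 0.4813
z(H) = z(0.2188) = -0.7763
z(FA) = z(0.4813) = -0.0469
d' = z(H) − z(FA) = -0.7763 − (-0.0469) = -0.7294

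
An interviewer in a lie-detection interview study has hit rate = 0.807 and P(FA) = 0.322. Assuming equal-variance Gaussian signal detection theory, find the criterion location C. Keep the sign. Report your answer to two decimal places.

C = -0.20

Φ⁻¹(H) = Φ⁻¹(0.807) = 0.867
Φ⁻¹(FA) = Φ⁻¹(0.322) = -0.462
c = −½·[z(H) + z(FA)] = −0.5 × (0.867 + (-0.462)) = -0.2025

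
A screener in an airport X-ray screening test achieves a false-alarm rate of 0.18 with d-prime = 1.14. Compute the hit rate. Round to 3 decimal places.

hit rate = 0.589

z(false-alarm rate) = z(0.18) = -0.9154
z(H) = z(FA) + d' = -0.9154 + 1.14 = 0.2246
hit rate = Φ(0.2246) = 0.5889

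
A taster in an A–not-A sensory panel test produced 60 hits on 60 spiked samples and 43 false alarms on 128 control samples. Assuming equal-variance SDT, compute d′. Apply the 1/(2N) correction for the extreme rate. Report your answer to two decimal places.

The hit rate is 60/60 = 1, so apply the 1/(2N) correction: H → 1 − 1/(2·60) = 0.99167.
z(H) = z(0.99167) = 2.394
z(FA) = z(0.33594) = -0.424
d' = 2.394 − (-0.424) = 2.818

d′ = 2.82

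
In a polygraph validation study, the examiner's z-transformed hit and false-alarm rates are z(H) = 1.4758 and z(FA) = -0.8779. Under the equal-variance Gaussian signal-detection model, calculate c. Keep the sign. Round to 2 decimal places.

c = −½·[z(H) + z(FA)] = −½·(1.4758 + (-0.8779)) = -0.29895
c < 0: the examiner has a liberal response bias.

c = -0.30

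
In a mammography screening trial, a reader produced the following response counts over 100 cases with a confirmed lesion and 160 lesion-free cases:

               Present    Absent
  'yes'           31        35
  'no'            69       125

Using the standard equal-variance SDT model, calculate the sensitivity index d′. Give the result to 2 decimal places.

d′ = 0.28

H = 31/100 = 0.3100
FA = 35/160 = 0.2188
z(H) = z(0.3100) = -0.496
z(FA) = z(0.2188) = -0.776
d' = z(H) − z(FA) = -0.496 − (-0.776) = 0.280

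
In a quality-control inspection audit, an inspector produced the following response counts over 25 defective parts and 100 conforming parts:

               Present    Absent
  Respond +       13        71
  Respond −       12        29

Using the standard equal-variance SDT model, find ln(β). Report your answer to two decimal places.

H = 13/25 = 0.5200
FA = 71/100 = 0.7100
z(H) = 0.050
z(FA) = 0.553
ln β = −½·[z(H)² − z(FA)²] = −0.5 × (0.003 − 0.306) = 0.1515

ln β = 0.15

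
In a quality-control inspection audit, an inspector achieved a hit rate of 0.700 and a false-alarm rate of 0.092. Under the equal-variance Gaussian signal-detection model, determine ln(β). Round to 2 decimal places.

ln β = 0.75

z(H) = z(0.700) = 0.524
z(FA) = z(0.092) = -1.329
ln β = −½·[z(H)² − z(FA)²] = −0.5 × (0.275 − 1.766) = 0.7455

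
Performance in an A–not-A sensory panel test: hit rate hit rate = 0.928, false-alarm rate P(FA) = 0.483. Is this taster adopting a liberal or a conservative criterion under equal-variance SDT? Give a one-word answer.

z(H) = 1.461, z(FA) = -0.043
c = −½·(z(H) + z(FA)) = -0.709
c < 0 → liberal criterion (biased toward responding “yes”).

liberal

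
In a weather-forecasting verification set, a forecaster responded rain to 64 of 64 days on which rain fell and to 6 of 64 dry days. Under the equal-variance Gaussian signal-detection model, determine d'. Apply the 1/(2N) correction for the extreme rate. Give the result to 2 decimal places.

The hit rate is 64/64 = 1, so apply the 1/(2N) correction: H → 1 − 1/(2·64) = 0.99219.
z(H) = z(0.99219) = 2.418
z(FA) = z(0.09375) = -1.318
d' = 2.418 − (-1.318) = 3.736

d' = 3.74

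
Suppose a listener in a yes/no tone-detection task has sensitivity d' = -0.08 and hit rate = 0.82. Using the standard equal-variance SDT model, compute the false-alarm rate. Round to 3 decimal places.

false-alarm rate = 0.840

z(hit rate) = z(0.82) = 0.9154
z(FA) = z(H) − d' = 0.9154 − (-0.08) = 0.9954
false-alarm rate = Φ(0.9954) = 0.8402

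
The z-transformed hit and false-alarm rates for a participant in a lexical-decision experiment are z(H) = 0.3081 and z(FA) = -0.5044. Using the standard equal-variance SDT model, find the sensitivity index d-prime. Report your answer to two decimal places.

d' = z(H) − z(FA) = 0.3081 − (-0.5044) = 0.8125

d-prime = 0.81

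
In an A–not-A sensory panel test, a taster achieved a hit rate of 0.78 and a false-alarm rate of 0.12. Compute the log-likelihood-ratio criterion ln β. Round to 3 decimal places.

ln β = 0.392

z(H) = 0.7722
z(FA) = -1.1750
ln β = −½·[z(H)² − z(FA)²] = −0.5 × (0.5963 − 1.3806) = 0.39215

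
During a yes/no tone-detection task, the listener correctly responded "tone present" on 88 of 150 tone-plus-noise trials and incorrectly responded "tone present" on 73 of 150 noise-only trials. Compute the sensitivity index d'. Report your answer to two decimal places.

d' = 0.25

H = 88/150 = 0.5867
FA = 73/150 = 0.4867
Φ⁻¹(H) = 0.2191
Φ⁻¹(FA) = -0.0333
d' = z(H) − z(FA) = 0.2191 − (-0.0333) = 0.2524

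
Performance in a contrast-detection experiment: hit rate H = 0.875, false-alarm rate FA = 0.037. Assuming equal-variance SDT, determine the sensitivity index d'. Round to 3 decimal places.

d' = 2.937

z(H) = z(0.875) = 1.1503
z(FA) = z(0.037) = -1.7866
d' = z(H) − z(FA) = 1.1503 − (-1.7866) = 2.9369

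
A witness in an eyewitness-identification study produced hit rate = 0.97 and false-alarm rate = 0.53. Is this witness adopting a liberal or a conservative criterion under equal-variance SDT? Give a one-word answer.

z(H) = 1.881, z(FA) = 0.075
c = −½·(z(H) + z(FA)) = -0.978
c < 0 → liberal criterion (biased toward responding “yes”).

liberal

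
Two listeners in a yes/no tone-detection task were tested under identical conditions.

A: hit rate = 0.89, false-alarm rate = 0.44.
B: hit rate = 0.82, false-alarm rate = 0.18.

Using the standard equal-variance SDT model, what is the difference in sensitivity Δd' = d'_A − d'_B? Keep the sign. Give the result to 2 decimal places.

A: z(0.89) = 1.227, z(0.44) = -0.151, d' = 1.378
B: z(0.82) = 0.915, z(0.18) = -0.915, d' = 1.830
Δd' = d'_A − d'_B = 1.378 − 1.830 = -0.452
B has the higher sensitivity.

Δd' = -0.45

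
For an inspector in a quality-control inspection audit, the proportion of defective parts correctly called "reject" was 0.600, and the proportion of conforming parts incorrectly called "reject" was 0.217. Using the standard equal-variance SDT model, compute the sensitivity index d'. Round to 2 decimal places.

d' = 1.04

z(H) = 0.2533
z(FA) = -0.7824
d' = z(H) − z(FA) = 0.2533 − (-0.7824) = 1.0357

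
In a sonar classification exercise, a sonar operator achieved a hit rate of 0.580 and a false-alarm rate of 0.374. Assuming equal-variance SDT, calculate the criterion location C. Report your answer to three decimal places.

z(0.580) = 0.2019, z(0.374) = -0.3213
c = −½·[z(H) + z(FA)] = −0.5 × (0.2019 + (-0.3213)) = 0.0597
c > 0: the sonar operator has a conservative response bias.

C = 0.060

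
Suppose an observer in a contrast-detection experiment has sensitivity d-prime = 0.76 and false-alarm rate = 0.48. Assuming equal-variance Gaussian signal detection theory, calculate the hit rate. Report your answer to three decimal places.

hit rate = 0.761

z(false-alarm rate) = z(0.48) = -0.0502
z(H) = z(FA) + d' = -0.0502 + 0.76 = 0.7098
hit rate = Φ(0.7098) = 0.7611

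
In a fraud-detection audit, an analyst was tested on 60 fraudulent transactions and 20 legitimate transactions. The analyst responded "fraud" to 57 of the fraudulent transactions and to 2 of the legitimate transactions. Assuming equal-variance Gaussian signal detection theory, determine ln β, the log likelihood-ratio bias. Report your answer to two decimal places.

ln β = -0.53

H = 57/60 = 0.9500
FA = 2/20 = 0.1000
Φ⁻¹(H) = 1.645
Φ⁻¹(FA) = -1.282
ln β = −½·[z(H)² − z(FA)²] = −0.5 × (2.706 − 1.644) = -0.531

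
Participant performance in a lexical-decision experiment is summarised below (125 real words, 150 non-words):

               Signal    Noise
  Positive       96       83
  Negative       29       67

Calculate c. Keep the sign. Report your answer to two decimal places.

H = 96/125 = 0.7680
FA = 83/150 = 0.5533
z(H) = 0.7323
z(FA) = 0.1340
c = −½·[z(H) + z(FA)] = −0.5 × (0.7323 + 0.1340) = -0.43315
c < 0: the participant has a liberal response bias.

c = -0.43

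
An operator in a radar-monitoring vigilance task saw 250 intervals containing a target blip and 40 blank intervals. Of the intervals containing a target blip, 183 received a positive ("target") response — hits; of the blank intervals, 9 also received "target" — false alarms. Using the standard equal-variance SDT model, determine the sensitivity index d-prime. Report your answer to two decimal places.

d-prime = 1.37

H = 183/250 = 0.7320
FA = 9/40 = 0.2250
z(H) = 0.619
z(FA) = -0.755
d' = z(H) − z(FA) = 0.619 − (-0.755) = 1.374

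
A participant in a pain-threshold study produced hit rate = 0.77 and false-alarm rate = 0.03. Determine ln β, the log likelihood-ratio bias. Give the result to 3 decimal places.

z(0.77) = 0.7388, z(0.03) = -1.8808
ln β = −½·[z(H)² − z(FA)²] = −0.5 × (0.5458 − 3.5374) = 1.4958

ln β = 1.496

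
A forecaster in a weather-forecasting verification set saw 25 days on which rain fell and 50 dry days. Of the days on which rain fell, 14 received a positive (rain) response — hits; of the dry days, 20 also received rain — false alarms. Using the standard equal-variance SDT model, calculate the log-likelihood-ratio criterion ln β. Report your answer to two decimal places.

H = 14/25 = 0.5600
FA = 20/50 = 0.4000
z(H) = z(0.5600) = 0.151
z(FA) = z(0.4000) = -0.253
ln β = −½·[z(H)² − z(FA)²] = −0.5 × (0.023 − 0.064) = 0.0205

ln β = 0.02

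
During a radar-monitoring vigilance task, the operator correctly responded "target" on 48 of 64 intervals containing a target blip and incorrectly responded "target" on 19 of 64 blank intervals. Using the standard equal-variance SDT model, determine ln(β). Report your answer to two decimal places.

H = 48/64 = 0.7500
FA = 19/64 = 0.2969
z(H) = z(0.7500) = 0.674
z(FA) = z(0.2969) = -0.533
ln β = −½·[z(H)² − z(FA)²] = −0.5 × (0.454 − 0.284) = -0.085

ln β = -0.09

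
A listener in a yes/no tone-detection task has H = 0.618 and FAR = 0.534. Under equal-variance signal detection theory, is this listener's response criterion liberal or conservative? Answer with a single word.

liberal

z(H) = 0.300, z(FA) = 0.085
c = −½·(z(H) + z(FA)) = -0.1925
c < 0 → liberal criterion (biased toward responding “yes”).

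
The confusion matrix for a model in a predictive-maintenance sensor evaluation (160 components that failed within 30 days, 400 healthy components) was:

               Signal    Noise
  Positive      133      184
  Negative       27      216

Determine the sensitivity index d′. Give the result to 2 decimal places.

d′ = 1.06

H = 133/160 = 0.8313
FA = 184/400 = 0.4600
Φ⁻¹(H) = Φ⁻¹(0.8313) = 0.959
Φ⁻¹(FA) = Φ⁻¹(0.4600) = -0.100
d' = z(H) − z(FA) = 0.959 − (-0.100) = 1.059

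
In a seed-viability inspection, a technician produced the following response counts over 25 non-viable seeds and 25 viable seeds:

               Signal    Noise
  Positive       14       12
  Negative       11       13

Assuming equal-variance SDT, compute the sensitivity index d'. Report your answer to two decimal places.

d' = 0.20

H = 14/25 = 0.5600
FA = 12/25 = 0.4800
z(H) = z(0.5600) = 0.1510
z(FA) = z(0.4800) = -0.0502
d' = z(H) − z(FA) = 0.1510 − (-0.0502) = 0.2012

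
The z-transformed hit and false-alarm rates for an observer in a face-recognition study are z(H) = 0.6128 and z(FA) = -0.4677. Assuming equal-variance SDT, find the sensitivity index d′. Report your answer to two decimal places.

d' = z(H) − z(FA) = 0.6128 − (-0.4677) = 1.0805

d′ = 1.08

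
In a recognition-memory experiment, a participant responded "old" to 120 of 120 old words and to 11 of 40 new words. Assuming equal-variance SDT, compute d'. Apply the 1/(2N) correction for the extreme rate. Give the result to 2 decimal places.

d' = 3.24

The hit rate is 120/120 = 1, so apply the 1/(2N) correction: H → 1 − 1/(2·120) = 0.99583.
z(H) = z(0.99583) = 2.638
z(FA) = z(0.27500) = -0.598
d' = 2.638 − (-0.598) = 3.236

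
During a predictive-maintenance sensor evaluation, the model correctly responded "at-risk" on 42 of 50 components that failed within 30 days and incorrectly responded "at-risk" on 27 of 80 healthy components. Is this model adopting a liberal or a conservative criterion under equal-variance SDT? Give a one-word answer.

z(H) = 0.994, z(FA) = -0.419
c = −½·(z(H) + z(FA)) = -0.2875
c < 0 → liberal criterion (biased toward responding “yes”).

liberal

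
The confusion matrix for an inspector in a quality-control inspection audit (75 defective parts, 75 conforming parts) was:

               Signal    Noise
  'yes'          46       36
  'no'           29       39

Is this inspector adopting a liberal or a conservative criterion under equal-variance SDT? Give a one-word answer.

liberal

z(H) = 0.288, z(FA) = -0.050
c = −½·(z(H) + z(FA)) = -0.119
c < 0 → liberal criterion (biased toward responding “yes”).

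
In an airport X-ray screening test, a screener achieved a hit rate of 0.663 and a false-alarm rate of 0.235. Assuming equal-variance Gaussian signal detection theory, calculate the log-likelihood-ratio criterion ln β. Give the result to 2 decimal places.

Φ⁻¹(0.663) = 0.421, Φ⁻¹(0.235) = -0.722
ln β = −½·[z(H)² − z(FA)²] = −0.5 × (0.177 − 0.521) = 0.172

ln β = 0.17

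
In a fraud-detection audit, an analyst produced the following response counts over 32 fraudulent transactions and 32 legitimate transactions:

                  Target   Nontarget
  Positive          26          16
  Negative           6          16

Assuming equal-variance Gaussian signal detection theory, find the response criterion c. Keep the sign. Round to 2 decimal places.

H = 26/32 = 0.8125
FA = 16/32 = 0.5000
z(H) = 0.8871
z(FA) = 0.0000
c = −½·[z(H) + z(FA)] = −0.5 × (0.8871 + 0.0000) = -0.44355

c = -0.44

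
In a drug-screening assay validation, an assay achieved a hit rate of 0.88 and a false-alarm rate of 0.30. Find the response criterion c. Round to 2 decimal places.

c = -0.33

Φ⁻¹(H) = Φ⁻¹(0.88) = 1.1750
Φ⁻¹(FA) = Φ⁻¹(0.30) = -0.5244
c = −½·[z(H) + z(FA)] = −0.5 × (1.1750 + (-0.5244)) = -0.3253
c < 0: the assay has a liberal response bias.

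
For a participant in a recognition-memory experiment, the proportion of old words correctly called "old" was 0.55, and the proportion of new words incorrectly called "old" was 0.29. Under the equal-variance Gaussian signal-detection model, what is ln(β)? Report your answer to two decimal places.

ln β = 0.15

z(H) = 0.126
z(FA) = -0.553
ln β = −½·[z(H)² − z(FA)²] = −0.5 × (0.016 − 0.306) = 0.145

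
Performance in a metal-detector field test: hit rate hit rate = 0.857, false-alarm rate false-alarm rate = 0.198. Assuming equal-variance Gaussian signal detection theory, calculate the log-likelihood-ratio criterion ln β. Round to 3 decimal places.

ln β = -0.209

z(H) = z(0.857) = 1.0669
z(FA) = z(0.198) = -0.8488
ln β = −½·[z(H)² − z(FA)²] = −0.5 × (1.1383 − 0.7205) = -0.2089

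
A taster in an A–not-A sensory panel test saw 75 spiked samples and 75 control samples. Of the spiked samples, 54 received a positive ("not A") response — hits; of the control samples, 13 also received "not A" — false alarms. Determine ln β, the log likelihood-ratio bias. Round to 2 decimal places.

H = 54/75 = 0.7200
FA = 13/75 = 0.1733
z(H) = z(0.7200) = 0.583
z(FA) = z(0.1733) = -0.941
ln β = −½·[z(H)² − z(FA)²] = −0.5 × (0.340 − 0.885) = 0.2725

ln β = 0.27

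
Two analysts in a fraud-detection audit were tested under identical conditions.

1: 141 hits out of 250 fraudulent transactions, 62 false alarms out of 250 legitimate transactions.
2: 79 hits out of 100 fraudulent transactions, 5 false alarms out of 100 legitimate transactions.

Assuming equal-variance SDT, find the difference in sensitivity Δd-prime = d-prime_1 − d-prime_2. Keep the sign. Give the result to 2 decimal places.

1: z(0.5640) = 0.161, z(0.2480) = -0.681, d' = 0.842
2: z(0.7900) = 0.806, z(0.0500) = -1.645, d' = 2.451
Δd' = d'_1 − d'_2 = 0.842 − 2.451 = -1.609
2 has the higher sensitivity.

Δd-prime = -1.61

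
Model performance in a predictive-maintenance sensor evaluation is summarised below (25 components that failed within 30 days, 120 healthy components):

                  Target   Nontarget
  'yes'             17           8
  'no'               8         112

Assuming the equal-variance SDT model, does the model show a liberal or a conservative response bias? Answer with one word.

z(H) = 0.468, z(FA) = -1.501
c = −½·(z(H) + z(FA)) = 0.5165
c > 0 → conservative criterion (biased toward responding “no”).

conservative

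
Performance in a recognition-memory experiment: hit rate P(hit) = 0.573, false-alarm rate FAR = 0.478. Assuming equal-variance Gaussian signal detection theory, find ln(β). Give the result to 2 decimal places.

ln β = -0.02

z(H) = 0.184
z(FA) = -0.055
ln β = −½·[z(H)² − z(FA)²] = −0.5 × (0.034 − 0.003) = -0.0155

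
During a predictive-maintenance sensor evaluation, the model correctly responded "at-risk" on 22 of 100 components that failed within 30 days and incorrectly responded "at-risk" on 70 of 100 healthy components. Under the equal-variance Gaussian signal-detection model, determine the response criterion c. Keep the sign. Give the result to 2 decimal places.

H = 22/100 = 0.2200
FA = 70/100 = 0.7000
z(0.2200) = -0.772, z(0.7000) = 0.524
c = −½·[z(H) + z(FA)] = −0.5 × (-0.772 + 0.524) = 0.124

c = 0.12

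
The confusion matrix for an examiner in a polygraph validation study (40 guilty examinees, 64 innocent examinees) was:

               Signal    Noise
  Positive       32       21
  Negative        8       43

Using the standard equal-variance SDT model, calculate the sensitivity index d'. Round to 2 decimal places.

H = 32/40 = 0.8000
FA = 21/64 = 0.3281
z(H) = z(0.8000) = 0.842
z(FA) = z(0.3281) = -0.445
d' = z(H) − z(FA) = 0.842 − (-0.445) = 1.287

d' = 1.29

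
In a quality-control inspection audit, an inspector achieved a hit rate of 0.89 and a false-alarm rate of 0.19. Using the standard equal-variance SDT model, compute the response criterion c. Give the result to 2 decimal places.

c = -0.17

z(H) = 1.227
z(FA) = -0.878
c = −½·[z(H) + z(FA)] = −0.5 × (1.227 + (-0.878)) = -0.1745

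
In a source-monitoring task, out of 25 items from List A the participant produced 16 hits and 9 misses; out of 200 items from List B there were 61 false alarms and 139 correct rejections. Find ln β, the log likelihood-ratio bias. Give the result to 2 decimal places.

ln β = 0.07

H = 16/25 = 0.6400
FA = 61/200 = 0.3050
Φ⁻¹(H) = Φ⁻¹(0.6400) = 0.358
Φ⁻¹(FA) = Φ⁻¹(0.3050) = -0.510
ln β = −½·[z(H)² − z(FA)²] = −0.5 × (0.128 − 0.260) = 0.066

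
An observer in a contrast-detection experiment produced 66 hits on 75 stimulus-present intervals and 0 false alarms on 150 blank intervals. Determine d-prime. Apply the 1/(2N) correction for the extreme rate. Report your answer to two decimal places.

The false-alarm rate is 0/150 = 0, so apply the 1/(2N) correction: FA → 1/(2·150) = 0.00333.
z(H) = z(0.88000) = 1.175
z(FA) = z(0.00333) = -2.713
d' = 1.175 − (-2.713) = 3.888

d-prime = 3.89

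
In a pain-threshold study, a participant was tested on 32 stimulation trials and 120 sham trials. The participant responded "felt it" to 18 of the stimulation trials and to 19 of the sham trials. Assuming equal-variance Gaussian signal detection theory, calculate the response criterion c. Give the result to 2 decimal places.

c = 0.42

H = 18/32 = 0.5625
FA = 19/120 = 0.1583
Φ⁻¹(H) = Φ⁻¹(0.5625) = 0.157
Φ⁻¹(FA) = Φ⁻¹(0.1583) = -1.001
c = −½·[z(H) + z(FA)] = −0.5 × (0.157 + (-1.001)) = 0.422
c > 0: the participant has a conservative response bias.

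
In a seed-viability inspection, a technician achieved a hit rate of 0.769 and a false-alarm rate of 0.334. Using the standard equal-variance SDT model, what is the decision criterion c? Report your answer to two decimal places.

c = -0.15

z(H) = z(0.769) = 0.7356
z(FA) = z(0.334) = -0.4289
c = −½·[z(H) + z(FA)] = −0.5 × (0.7356 + (-0.4289)) = -0.15335
c < 0: the technician has a liberal response bias.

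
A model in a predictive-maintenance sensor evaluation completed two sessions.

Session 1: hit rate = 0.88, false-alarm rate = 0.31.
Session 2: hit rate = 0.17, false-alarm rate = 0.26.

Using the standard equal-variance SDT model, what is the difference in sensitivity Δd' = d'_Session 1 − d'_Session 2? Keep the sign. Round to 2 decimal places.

Δd' = 1.98

Session 1: z(0.88) = 1.175, z(0.31) = -0.496, d' = 1.671
Session 2: z(0.17) = -0.954, z(0.26) = -0.643, d' = -0.311
Δd' = d'_Session 1 − d'_Session 2 = 1.671 − (-0.311) = 1.982
Session 1 has the higher sensitivity.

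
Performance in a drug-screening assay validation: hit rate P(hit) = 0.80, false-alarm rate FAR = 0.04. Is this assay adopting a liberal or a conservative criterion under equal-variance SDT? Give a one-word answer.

conservative

z(H) = 0.842, z(FA) = -1.751
c = −½·(z(H) + z(FA)) = 0.4545
c > 0 → conservative criterion (biased toward responding “no”).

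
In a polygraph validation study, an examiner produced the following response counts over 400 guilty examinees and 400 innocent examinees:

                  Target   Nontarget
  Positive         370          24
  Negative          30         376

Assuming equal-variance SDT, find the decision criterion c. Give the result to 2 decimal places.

H = 370/400 = 0.9250
FA = 24/400 = 0.0600
Φ⁻¹(0.9250) = 1.440, Φ⁻¹(0.0600) = -1.555
c = −½·[z(H) + z(FA)] = −0.5 × (1.440 + (-1.555)) = 0.0575
c > 0: the examiner has a conservative response bias.

c = 0.06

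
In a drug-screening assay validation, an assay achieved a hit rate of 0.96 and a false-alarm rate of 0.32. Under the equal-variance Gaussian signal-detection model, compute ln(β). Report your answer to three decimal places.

z(H) = z(0.96) = 1.7507
z(FA) = z(0.32) = -0.4677
ln β = −½·[z(H)² − z(FA)²] = −0.5 × (3.0650 − 0.2187) = -1.42315

ln β = -1.423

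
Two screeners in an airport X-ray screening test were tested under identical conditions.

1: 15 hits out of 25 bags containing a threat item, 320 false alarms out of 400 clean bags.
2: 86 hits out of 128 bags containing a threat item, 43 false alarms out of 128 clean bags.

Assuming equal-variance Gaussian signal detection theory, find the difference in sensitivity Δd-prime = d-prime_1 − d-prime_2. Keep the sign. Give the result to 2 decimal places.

1: z(0.6000) = 0.253, z(0.8000) = 0.842, d' = -0.589
2: z(0.6719) = 0.445, z(0.3359) = -0.424, d' = 0.869
Δd' = d'_1 − d'_2 = -0.589 − 0.869 = -1.458
2 has the higher sensitivity.

Δd-prime = -1.46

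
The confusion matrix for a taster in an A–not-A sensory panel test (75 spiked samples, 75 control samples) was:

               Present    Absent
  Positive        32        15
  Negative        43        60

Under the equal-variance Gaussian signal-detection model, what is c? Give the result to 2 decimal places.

H = 32/75 = 0.4267
FA = 15/75 = 0.2000
Φ⁻¹(0.4267) = -0.185, Φ⁻¹(0.2000) = -0.842
c = −½·[z(H) + z(FA)] = −0.5 × (-0.185 + (-0.842)) = 0.5135

c = 0.51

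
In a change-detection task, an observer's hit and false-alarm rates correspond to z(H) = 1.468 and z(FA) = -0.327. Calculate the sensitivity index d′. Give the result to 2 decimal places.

d' = z(H) − z(FA) = 1.468 − (-0.327) = 1.795

d′ = 1.80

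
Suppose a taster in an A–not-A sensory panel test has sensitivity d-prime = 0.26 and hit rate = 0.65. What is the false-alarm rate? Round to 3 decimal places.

false-alarm rate = 0.550

z(hit rate) = z(0.65) = 0.3853
z(FA) = z(H) − d' = 0.3853 − 0.26 = 0.1253
false-alarm rate = Φ(0.1253) = 0.5499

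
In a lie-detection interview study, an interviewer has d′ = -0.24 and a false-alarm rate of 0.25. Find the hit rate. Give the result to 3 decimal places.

hit rate = 0.180

z(false-alarm rate) = z(0.25) = -0.6745
z(H) = z(FA) + d' = -0.6745 + (-0.24) = -0.9145
hit rate = Φ(-0.9145) = 0.1802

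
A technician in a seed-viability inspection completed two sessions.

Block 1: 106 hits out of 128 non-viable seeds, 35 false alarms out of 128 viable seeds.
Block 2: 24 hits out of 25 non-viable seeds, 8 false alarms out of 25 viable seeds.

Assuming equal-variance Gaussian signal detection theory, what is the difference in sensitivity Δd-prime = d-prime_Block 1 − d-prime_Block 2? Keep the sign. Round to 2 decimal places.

Δd-prime = -0.67

Block 1: z(0.8281) = 0.947, z(0.2734) = -0.603, d' = 1.550
Block 2: z(0.9600) = 1.751, z(0.3200) = -0.468, d' = 2.219
Δd' = d'_Block 1 − d'_Block 2 = 1.550 − 2.219 = -0.669
Block 2 has the higher sensitivity.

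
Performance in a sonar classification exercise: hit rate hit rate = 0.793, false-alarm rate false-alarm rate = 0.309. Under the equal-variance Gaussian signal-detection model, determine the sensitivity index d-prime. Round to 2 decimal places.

d-prime = 1.32

z(0.793) = 0.8169, z(0.309) = -0.4987
d' = z(H) − z(FA) = 0.8169 − (-0.4987) = 1.3156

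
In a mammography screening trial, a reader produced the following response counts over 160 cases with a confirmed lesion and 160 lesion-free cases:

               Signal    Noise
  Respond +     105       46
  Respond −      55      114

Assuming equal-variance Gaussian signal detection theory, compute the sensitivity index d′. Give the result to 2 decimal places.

H = 105/160 = 0.6562
FA = 46/160 = 0.2875
z(0.6562) = 0.402, z(0.2875) = -0.561
d' = z(H) − z(FA) = 0.402 − (-0.561) = 0.963

d′ = 0.96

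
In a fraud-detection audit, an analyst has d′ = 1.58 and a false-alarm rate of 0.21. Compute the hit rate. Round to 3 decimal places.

z(false-alarm rate) = z(0.21) = -0.8064
z(H) = z(FA) + d' = -0.8064 + 1.58 = 0.7736
hit rate = Φ(0.7736) = 0.7804

hit rate = 0.780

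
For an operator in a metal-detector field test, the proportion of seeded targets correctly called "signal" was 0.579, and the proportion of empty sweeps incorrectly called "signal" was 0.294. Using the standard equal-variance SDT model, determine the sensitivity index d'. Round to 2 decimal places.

d' = 0.74

z(H) = 0.1993
z(FA) = -0.5417
d' = z(H) − z(FA) = 0.1993 − (-0.5417) = 0.7410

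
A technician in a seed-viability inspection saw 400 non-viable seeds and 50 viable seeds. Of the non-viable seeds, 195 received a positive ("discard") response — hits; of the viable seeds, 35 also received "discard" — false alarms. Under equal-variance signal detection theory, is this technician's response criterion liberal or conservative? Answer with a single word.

z(H) = -0.031, z(FA) = 0.524
c = −½·(z(H) + z(FA)) = -0.2465
c < 0 → liberal criterion (biased toward responding “yes”).

liberal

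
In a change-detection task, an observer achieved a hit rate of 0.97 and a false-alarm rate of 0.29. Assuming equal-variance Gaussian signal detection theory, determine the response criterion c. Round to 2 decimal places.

z(H) = z(0.97) = 1.881
z(FA) = z(0.29) = -0.553
c = −½·[z(H) + z(FA)] = −0.5 × (1.881 + (-0.553)) = -0.664
c < 0: the observer has a liberal response bias.

c = -0.66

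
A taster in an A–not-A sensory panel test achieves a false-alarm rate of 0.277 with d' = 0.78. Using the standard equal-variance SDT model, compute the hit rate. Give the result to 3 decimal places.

z(false-alarm rate) = z(0.277) = -0.5918
z(H) = z(FA) + d' = -0.5918 + 0.78 = 0.1882
hit rate = Φ(0.1882) = 0.5746

hit rate = 0.575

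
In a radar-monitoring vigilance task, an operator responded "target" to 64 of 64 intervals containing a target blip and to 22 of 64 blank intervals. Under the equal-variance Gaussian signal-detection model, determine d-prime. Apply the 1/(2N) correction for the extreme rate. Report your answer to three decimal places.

d-prime = 2.820

The hit rate is 64/64 = 1, so apply the 1/(2N) correction: H → 1 − 1/(2·64) = 0.99219.
z(H) = z(0.99219) = 2.4177
z(FA) = z(0.34375) = -0.4023
d' = 2.4177 − (-0.4023) = 2.8200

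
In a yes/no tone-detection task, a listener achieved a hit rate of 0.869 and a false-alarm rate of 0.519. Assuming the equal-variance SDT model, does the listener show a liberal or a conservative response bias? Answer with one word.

liberal

z(H) = 1.122, z(FA) = 0.048
c = −½·(z(H) + z(FA)) = -0.585
c < 0 → liberal criterion (biased toward responding “yes”).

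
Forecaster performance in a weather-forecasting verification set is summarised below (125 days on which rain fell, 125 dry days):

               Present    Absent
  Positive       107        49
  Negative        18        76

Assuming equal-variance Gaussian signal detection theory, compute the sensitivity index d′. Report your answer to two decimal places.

d′ = 1.34

H = 107/125 = 0.8560
FA = 49/125 = 0.3920
z(0.8560) = 1.0625, z(0.3920) = -0.2741
d' = z(H) − z(FA) = 1.0625 − (-0.2741) = 1.3366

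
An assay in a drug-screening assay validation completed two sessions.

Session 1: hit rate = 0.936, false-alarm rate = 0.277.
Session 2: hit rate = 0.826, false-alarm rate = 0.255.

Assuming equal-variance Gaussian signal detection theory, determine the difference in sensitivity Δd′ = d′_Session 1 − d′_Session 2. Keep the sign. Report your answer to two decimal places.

Session 1: z(0.936) = 1.522, z(0.277) = -0.592, d' = 2.114
Session 2: z(0.826) = 0.938, z(0.255) = -0.659, d' = 1.597
Δd' = d'_Session 1 − d'_Session 2 = 2.114 − 1.597 = 0.517
Session 1 has the higher sensitivity.

Δd′ = 0.52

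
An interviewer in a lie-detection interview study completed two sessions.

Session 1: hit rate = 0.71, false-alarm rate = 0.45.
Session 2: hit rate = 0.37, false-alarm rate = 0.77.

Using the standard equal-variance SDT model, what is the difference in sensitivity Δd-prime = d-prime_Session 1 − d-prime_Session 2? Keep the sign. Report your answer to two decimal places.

Δd-prime = 1.75

Session 1: z(0.71) = 0.553, z(0.45) = -0.126, d' = 0.679
Session 2: z(0.37) = -0.332, z(0.77) = 0.739, d' = -1.071
Δd' = d'_Session 1 − d'_Session 2 = 0.679 − (-1.071) = 1.750
Session 1 has the higher sensitivity.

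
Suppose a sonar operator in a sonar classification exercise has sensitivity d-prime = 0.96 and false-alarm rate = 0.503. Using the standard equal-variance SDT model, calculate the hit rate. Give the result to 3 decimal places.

hit rate = 0.833

z(false-alarm rate) = z(0.503) = 0.0075
z(H) = z(FA) + d' = 0.0075 + 0.96 = 0.9675
hit rate = Φ(0.9675) = 0.8334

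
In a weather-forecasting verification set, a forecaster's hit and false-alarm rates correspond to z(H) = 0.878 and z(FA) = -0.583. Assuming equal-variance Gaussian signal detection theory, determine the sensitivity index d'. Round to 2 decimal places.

d' = z(H) − z(FA) = 0.878 − (-0.583) = 1.461

d' = 1.46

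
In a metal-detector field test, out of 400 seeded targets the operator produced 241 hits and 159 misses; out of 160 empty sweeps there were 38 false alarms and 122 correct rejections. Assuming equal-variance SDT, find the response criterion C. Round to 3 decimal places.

H = 241/400 = 0.6025
FA = 38/160 = 0.2375
z(H) = z(0.6025) = 0.2598
z(FA) = z(0.2375) = -0.7144
c = −½·[z(H) + z(FA)] = −0.5 × (0.2598 + (-0.7144)) = 0.2273
c > 0: the operator has a conservative response bias.

C = 0.227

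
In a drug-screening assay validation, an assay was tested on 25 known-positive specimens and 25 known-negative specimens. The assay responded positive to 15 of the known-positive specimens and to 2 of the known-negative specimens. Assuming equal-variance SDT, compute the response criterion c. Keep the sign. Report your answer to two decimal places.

H = 15/25 = 0.6000
FA = 2/25 = 0.0800
z(H) = z(0.6000) = 0.2533
z(FA) = z(0.0800) = -1.4051
c = −½·[z(H) + z(FA)] = −0.5 × (0.2533 + (-1.4051)) = 0.5759

c = 0.58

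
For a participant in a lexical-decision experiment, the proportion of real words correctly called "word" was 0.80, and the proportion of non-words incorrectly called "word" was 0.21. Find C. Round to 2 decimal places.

C = -0.02

Φ⁻¹(H) = Φ⁻¹(0.80) = 0.8416
Φ⁻¹(FA) = Φ⁻¹(0.21) = -0.8064
c = −½·[z(H) + z(FA)] = −0.5 × (0.8416 + (-0.8064)) = -0.0176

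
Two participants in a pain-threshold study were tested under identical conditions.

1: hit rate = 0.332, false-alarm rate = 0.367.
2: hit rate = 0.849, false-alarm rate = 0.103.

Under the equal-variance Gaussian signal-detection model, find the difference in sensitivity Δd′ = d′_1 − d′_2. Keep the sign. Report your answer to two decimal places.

1: z(0.332) = -0.434, z(0.367) = -0.340, d' = -0.094
2: z(0.849) = 1.032, z(0.103) = -1.265, d' = 2.297
Δd' = d'_1 − d'_2 = -0.094 − 2.297 = -2.391
2 has the higher sensitivity.

Δd′ = -2.39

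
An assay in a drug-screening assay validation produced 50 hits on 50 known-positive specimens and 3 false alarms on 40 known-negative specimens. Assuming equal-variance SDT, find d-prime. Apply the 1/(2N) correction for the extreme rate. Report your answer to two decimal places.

The hit rate is 50/50 = 1, so apply the 1/(2N) correction: H → 1 − 1/(2·50) = 0.99000.
z(H) = z(0.99000) = 2.326
z(FA) = z(0.07500) = -1.440
d' = 2.326 − (-1.440) = 3.766

d-prime = 3.77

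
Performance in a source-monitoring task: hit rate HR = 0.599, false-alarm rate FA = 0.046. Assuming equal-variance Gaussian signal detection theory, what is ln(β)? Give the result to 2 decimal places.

z(H) = 0.251
z(FA) = -1.685
ln β = −½·[z(H)² − z(FA)²] = −0.5 × (0.063 − 2.839) = 1.388

ln β = 1.39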